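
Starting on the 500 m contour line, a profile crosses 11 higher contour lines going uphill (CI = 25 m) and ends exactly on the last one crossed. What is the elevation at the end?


elevation = 500 + 11 * 25 = 775 m

775 m


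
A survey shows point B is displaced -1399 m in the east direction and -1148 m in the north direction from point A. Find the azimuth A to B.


az = atan2(-1399, -1148) = -129.4 deg
adjusted to 0-360: 230.6 degrees

230.6 degrees


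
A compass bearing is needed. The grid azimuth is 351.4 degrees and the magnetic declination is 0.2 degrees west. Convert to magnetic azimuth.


magnetic azimuth = grid azimuth - declination (east +ve)
mag_az = 351.4 - -0.2 = 351.6 degrees

351.6 degrees


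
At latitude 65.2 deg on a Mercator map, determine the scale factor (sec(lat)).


SF = 1 / cos(65.2) = 1 / 0.419452 = 2.384

2.384


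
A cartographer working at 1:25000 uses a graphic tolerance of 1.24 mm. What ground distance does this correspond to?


ground = 1.24 mm * 25000 / 1000 = 31.0 m

31.0 m


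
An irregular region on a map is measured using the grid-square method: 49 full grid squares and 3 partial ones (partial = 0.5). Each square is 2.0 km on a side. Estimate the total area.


effective squares = 49 + 3 * 0.5 = 50.5
area = 50.5 * 4.0 = 202.0 km^2

202.0 km^2


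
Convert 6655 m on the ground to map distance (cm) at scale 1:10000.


map_cm = 6655 * 100 / 10000 = 66.55 cm

66.55 cm


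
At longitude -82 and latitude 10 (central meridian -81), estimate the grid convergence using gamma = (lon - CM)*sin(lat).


gamma = (-82 - -81) * sin(10) = -1 * 0.173648 = -0.174 degrees

-0.174 degrees


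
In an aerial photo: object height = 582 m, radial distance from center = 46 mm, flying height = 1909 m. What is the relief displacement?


d = h * r / H = 582 * 46 / 1909 = 14.02 mm

14.02 mm


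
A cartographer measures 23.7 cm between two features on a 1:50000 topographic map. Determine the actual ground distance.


ground = 23.7 cm * 50000 / 100 = 11850.0 m = 11.85 km

11.85 km


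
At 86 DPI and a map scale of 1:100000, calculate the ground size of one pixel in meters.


pixel_cm = 2.54 / 86 ≈ 0.029535 cm
ground = pixel_cm * 100000 / 100 = 2.54 * 100000 / (86 * 100) = 254000 / 8600 ≈ 29.53 m

29.53 m


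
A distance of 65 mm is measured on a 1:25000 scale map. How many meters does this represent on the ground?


ground = 65 mm * 25000 / 1000 = 1625.0 m

1625.0 m


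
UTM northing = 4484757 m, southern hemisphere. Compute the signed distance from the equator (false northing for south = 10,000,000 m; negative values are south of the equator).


For southern: actual = 4484757 - 10000000 = -5515243 m

-5515243 m


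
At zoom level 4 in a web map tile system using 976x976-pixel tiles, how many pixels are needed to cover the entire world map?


tiles per axis = 2^4 = 16
total tiles = 16^2 = 256
pixels per axis = 16 * 976 = 15616
total pixels = 15616^2 = 243859456

243859456 pixels


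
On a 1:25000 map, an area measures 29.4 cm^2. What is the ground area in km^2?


ground_area = 29.4 * (25000/100)^2 = 1837500.0 m^2 = 1.8375 km^2 ≈ 1.838 km^2

1.838 km^2


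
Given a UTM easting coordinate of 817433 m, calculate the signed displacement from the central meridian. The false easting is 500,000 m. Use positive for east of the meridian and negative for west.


displacement = 817433 - 500000 = 317433 m

317433 m


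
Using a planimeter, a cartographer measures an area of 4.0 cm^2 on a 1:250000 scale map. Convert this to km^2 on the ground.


ground_area = 4.0 * (250000/100)^2 = 25000000.0 m^2 = 25.0 km^2

25.0 km^2


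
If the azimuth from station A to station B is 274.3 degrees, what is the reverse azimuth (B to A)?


back azimuth = (274.3 + 180) mod 360 = 94.3 degrees

94.3 degrees


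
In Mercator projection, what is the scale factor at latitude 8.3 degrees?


SF = 1 / cos(8.3) = 1 / 0.989526 = 1.011

1.011


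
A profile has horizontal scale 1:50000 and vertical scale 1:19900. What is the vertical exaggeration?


VE = horizontal_scale / vertical_scale = 50000 / 19900 ≈ 2.5

2.5x


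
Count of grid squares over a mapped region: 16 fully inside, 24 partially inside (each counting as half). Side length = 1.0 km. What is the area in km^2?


effective squares = 16 + 24 * 0.5 = 28.0
area = 28.0 * 1.0 = 28.0 km^2

28.0 km^2


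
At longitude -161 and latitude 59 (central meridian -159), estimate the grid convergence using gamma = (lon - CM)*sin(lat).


gamma = (-161 - -159) * sin(59) = -2 * 0.857167 = -1.714 degrees

-1.714 degrees


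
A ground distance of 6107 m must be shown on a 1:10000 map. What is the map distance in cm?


map_cm = 6107 * 100 / 10000 = 61.07 cm

61.07 cm


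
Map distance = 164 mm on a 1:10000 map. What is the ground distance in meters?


ground = 164 mm * 10000 / 1000 = 1640.0 m

1640.0 m


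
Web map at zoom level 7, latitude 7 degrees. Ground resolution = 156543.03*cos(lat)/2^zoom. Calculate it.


res = 156543.03 * cos(7) / 2^7 = 156543.03 * 0.99254615 / 128 = 1213.88 m/pixel

1213.88 m/pixel


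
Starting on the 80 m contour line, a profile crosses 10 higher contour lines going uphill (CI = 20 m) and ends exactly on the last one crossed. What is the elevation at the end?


elevation = 80 + 10 * 20 = 280 m

280 m


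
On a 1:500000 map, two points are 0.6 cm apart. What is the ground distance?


ground = 0.6 cm * 500000 / 100 = 3000.0 m = 3.0 km

3.0 km


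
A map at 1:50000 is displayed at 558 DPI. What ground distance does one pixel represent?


pixel_cm = 2.54 / 558 ≈ 0.004552 cm
ground = pixel_cm * 50000 / 100 = 2.54 * 50000 / (558 * 100) = 127000 / 55800 ≈ 2.28 m

2.28 m


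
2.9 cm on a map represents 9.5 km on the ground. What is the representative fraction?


ground = 9.5 km = 950000 cm; RF denominator = ground / map = 950000 / 2.9 ≈ 327586; RF = 1:327586

1:327586


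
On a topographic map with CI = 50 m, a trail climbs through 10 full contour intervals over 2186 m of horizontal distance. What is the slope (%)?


elevation change = 10 * 50 = 500 m
slope = 500 / 2186 * 100 = 22.9%

22.9%


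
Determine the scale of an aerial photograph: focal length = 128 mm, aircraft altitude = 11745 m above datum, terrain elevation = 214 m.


scale = f / (H - h) = 128 mm / 11531 m = 128 / 11531000 = 1:90086

1:90086


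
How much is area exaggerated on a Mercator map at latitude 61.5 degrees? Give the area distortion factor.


area_distortion = 1/cos^2(61.5) = 4.392

4.392


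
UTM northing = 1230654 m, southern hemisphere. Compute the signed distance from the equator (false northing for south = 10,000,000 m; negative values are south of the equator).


For southern: actual = 1230654 - 10000000 = -8769346 m

-8769346 m


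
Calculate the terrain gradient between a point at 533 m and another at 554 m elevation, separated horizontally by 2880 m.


gradient = (554 - 533) / 2880 = 21 / 2880 = 0.0073

0.0073


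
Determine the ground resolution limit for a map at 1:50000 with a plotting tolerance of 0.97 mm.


ground = 0.97 mm * 50000 / 1000 = 48.5 m

48.5 m


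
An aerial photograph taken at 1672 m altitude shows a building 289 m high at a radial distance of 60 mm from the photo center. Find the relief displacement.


d = h * r / H = 289 * 60 / 1672 = 10.37 mm

10.37 mm


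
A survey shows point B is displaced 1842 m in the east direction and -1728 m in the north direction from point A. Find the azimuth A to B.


az = atan2(1842, -1728) = 133.2 deg
adjusted to 0-360: 133.2 degrees

133.2 degrees


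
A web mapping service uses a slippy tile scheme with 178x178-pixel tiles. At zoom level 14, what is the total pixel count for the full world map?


tiles per axis = 2^14 = 16384
total tiles = 16384^2 = 268435456
pixels per axis = 16384 * 178 = 2916352
total pixels = 2916352^2 = 8505108987904

8505108987904 pixels


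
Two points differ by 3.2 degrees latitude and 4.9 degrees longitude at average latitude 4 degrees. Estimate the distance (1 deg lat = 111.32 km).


dlat_km = 3.2 * 111.32 = 356.224
dlon_km = 4.9 * 111.32 * cos(4) ≈ 544.139
dist = sqrt(356.224^2 + 544.139^2) ≈ 650.4 km

650.4 km


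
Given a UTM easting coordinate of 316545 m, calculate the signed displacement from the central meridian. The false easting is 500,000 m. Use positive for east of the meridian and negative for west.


displacement = 316545 - 500000 = -183455 m

-183455 m


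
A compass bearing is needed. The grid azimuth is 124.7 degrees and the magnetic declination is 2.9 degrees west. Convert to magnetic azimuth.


magnetic azimuth = grid azimuth - declination (east +ve)
mag_az = 124.7 - -2.9 = 127.6 degrees

127.6 degrees


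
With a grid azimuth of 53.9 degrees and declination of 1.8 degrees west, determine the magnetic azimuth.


magnetic azimuth = grid azimuth - declination (east +ve)
mag_az = 53.9 - -1.8 = 55.7 degrees

55.7 degrees


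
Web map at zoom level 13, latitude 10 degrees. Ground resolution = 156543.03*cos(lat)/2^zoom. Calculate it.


res = 156543.03 * cos(10) / 2^13 = 156543.03 * 0.98480775 / 8192 = 18.82 m/pixel

18.82 m/pixel


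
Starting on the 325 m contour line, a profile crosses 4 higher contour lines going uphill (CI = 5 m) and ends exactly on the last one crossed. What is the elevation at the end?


elevation = 325 + 4 * 5 = 345 m

345 m


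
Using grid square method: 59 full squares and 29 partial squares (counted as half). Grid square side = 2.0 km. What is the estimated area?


effective squares = 59 + 29 * 0.5 = 73.5
area = 73.5 * 4.0 = 294.0 km^2

294.0 km^2


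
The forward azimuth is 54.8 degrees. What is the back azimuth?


back azimuth = (54.8 + 180) mod 360 = 234.8 degrees

234.8 degrees


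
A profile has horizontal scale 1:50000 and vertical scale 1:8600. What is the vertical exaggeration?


VE = horizontal_scale / vertical_scale = 50000 / 8600 ≈ 5.8

5.8x


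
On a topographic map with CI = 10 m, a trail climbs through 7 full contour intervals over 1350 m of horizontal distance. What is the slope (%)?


elevation change = 7 * 10 = 70 m
slope = 70 / 1350 * 100 = 5.2%

5.2%


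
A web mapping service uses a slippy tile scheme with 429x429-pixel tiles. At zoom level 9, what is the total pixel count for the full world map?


tiles per axis = 2^9 = 512
total tiles = 512^2 = 262144
pixels per axis = 512 * 429 = 219648
total pixels = 219648^2 = 48245243904

48245243904 pixels


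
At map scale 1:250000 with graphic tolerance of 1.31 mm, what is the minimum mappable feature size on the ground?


ground = 1.31 mm * 250000 / 1000 = 327.5 m

327.5 m


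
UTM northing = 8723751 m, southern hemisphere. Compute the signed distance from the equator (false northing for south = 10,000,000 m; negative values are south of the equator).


For southern: actual = 8723751 - 10000000 = -1276249 m

-1276249 m


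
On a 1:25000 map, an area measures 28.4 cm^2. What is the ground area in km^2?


ground_area = 28.4 * (25000/100)^2 = 1775000.0 m^2 = 1.775 km^2

1.775 km^2


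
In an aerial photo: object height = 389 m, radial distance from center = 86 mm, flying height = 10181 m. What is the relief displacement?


d = h * r / H = 389 * 86 / 10181 = 3.29 mm

3.29 mm


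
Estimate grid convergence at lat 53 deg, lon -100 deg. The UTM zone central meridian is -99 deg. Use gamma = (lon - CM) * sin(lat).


gamma = (-100 - -99) * sin(53) = -1 * 0.798636 = -0.799 degrees

-0.799 degrees


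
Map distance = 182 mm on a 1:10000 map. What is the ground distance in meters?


ground = 182 mm * 10000 / 1000 = 1820.0 m

1820.0 m


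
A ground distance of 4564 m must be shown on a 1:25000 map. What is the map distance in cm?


map_cm = 4564 * 100 / 25000 = 18.256 cm ≈ 18.26 cm

18.26 cm


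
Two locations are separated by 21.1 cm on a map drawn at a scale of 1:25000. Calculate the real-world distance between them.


ground = 21.1 cm * 25000 / 100 = 5275.0 m = 5.275 km

5.275 km


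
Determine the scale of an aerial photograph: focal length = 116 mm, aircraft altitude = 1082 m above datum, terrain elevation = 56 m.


scale = f / (H - h) = 116 mm / 1026 m = 116 / 1026000 = 1:8845

1:8845


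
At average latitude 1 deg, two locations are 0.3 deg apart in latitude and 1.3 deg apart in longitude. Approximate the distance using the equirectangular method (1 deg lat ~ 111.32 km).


dlat_km = 0.3 * 111.32 = 33.396
dlon_km = 1.3 * 111.32 * cos(1) ≈ 144.694
dist = sqrt(33.396^2 + 144.694^2) ≈ 148.5 km

148.5 km


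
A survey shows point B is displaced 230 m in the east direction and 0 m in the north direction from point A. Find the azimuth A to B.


az = atan2(230, 0) = 90.0 deg
adjusted to 0-360: 90.0 degrees

90.0 degrees


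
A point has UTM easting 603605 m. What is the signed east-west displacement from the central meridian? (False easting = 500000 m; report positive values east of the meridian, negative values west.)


displacement = 603605 - 500000 = 103605 m

103605 m


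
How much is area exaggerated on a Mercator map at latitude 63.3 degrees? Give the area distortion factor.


area_distortion = 1/cos^2(63.3) = 4.953

4.953


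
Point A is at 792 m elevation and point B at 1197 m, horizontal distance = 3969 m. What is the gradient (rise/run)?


gradient = (1197 - 792) / 3969 = 405 / 3969 = 0.102

0.102


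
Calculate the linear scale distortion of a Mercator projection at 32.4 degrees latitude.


SF = 1 / cos(32.4) = 1 / 0.844328 = 1.184

1.184


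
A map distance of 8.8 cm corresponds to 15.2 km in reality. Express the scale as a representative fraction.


ground = 15.2 km = 1520000 cm; RF denominator = ground / map = 1520000 / 8.8 ≈ 172727; RF = 1:172727

1:172727


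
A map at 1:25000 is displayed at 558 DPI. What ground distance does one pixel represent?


pixel_cm = 2.54 / 558 ≈ 0.004552 cm
ground = pixel_cm * 25000 / 100 = 2.54 * 25000 / (558 * 100) = 63500 / 55800 ≈ 1.14 m

1.14 m


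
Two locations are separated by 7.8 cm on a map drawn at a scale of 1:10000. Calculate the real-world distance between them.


ground = 7.8 cm * 10000 / 100 = 780.0 m

780.0 m


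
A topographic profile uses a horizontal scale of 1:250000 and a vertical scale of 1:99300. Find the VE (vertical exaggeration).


VE = horizontal_scale / vertical_scale = 250000 / 99300 ≈ 2.5

2.5x


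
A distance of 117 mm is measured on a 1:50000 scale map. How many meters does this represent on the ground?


ground = 117 mm * 50000 / 1000 = 5850.0 m

5850.0 m


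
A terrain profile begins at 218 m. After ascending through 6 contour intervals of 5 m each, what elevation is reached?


elevation = 218 + 6 * 5 = 248 m

248 m


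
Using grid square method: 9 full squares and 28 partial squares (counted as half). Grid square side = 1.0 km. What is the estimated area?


effective squares = 9 + 28 * 0.5 = 23.0
area = 23.0 * 1.0 = 23.0 km^2

23.0 km^2


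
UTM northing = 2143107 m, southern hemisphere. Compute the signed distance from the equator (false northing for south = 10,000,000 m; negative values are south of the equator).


For southern: actual = 2143107 - 10000000 = -7856893 m

-7856893 m


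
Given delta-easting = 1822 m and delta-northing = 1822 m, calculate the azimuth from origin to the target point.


az = atan2(1822, 1822) = 45.0 deg
adjusted to 0-360: 45.0 degrees

45.0 degrees


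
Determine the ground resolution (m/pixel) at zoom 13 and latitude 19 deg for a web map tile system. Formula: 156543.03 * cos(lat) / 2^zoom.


res = 156543.03 * cos(19) / 2^13 = 156543.03 * 0.94551858 / 8192 = 18.07 m/pixel

18.07 m/pixel


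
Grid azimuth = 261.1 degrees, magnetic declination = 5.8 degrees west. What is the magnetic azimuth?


magnetic azimuth = grid azimuth - declination (east +ve)
mag_az = 261.1 - -5.8 = 266.9 degrees

266.9 degrees


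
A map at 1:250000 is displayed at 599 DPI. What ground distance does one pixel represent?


pixel_cm = 2.54 / 599 ≈ 0.00424 cm
ground = pixel_cm * 250000 / 100 = 2.54 * 250000 / (599 * 100) = 635000 / 59900 ≈ 10.6 m

10.6 m


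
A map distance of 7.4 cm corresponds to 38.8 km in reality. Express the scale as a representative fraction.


ground = 38.8 km = 3880000 cm; RF denominator = ground / map = 3880000 / 7.4 ≈ 524324; RF = 1:524324

1:524324


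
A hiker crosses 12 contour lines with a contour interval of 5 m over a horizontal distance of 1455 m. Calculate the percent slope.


elevation change = 12 * 5 = 60 m
slope = 60 / 1455 * 100 = 4.1%

4.1%


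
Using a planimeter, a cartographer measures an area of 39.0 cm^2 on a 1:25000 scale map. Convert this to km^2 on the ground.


ground_area = 39.0 * (25000/100)^2 = 2437500.0 m^2 = 2.4375 km^2 ≈ 2.438 km^2

2.438 km^2


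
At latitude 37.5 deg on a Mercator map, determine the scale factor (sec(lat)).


SF = 1 / cos(37.5) = 1 / 0.793353 = 1.26

1.26


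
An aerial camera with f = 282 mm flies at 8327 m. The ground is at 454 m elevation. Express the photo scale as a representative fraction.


scale = f / (H - h) = 282 mm / 7873 m = 282 / 7873000 = 1:27918

1:27918


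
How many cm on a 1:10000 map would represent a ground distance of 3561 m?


map_cm = 3561 * 100 / 10000 = 35.61 cm

35.61 cm


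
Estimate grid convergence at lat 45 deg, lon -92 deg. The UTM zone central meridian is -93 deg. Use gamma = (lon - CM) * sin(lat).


gamma = (-92 - -93) * sin(45) = 1 * 0.707107 = 0.707 degrees

0.707 degrees


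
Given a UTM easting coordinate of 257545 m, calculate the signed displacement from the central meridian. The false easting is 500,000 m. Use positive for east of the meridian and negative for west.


displacement = 257545 - 500000 = -242455 m

-242455 m


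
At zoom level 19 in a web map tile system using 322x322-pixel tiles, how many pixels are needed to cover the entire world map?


tiles per axis = 2^19 = 524288
total tiles = 524288^2 = 274877906944
pixels per axis = 524288 * 322 = 168820736
total pixels = 168820736^2 = 28500440903581696

28500440903581696 pixels


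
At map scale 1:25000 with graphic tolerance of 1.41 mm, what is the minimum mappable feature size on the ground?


ground = 1.41 mm * 25000 / 1000 = 35.25 m

35.25 m


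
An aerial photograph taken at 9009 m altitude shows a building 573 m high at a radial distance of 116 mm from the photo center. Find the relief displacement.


d = h * r / H = 573 * 116 / 9009 = 7.38 mm

7.38 mm


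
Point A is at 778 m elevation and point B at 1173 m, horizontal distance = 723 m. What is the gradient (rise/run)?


gradient = (1173 - 778) / 723 = 395 / 723 = 0.5463

0.5463


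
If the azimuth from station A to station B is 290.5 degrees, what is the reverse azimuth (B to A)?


back azimuth = (290.5 + 180) mod 360 = 110.5 degrees

110.5 degrees


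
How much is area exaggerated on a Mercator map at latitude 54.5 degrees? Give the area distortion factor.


area_distortion = 1/cos^2(54.5) = 2.965

2.965


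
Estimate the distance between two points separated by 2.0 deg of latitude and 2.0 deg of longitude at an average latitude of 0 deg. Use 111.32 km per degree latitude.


dlat_km = 2.0 * 111.32 = 222.64
dlon_km = 2.0 * 111.32 * cos(0) ≈ 222.64
dist = sqrt(222.64^2 + 222.64^2) ≈ 314.9 km

314.9 km


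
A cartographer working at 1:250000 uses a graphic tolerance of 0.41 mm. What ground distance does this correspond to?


ground = 0.41 mm * 250000 / 1000 = 102.5 m

102.5 m


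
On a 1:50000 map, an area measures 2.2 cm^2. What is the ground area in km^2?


ground_area = 2.2 * (50000/100)^2 = 550000.0 m^2 = 0.55 km^2

0.55 km^2


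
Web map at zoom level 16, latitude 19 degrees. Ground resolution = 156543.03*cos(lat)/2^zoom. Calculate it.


res = 156543.03 * cos(19) / 2^16 = 156543.03 * 0.94551858 / 65536 = 2.26 m/pixel

2.26 m/pixel


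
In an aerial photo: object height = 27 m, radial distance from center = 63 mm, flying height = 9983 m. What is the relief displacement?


d = h * r / H = 27 * 63 / 9983 = 0.17 mm

0.17 mm


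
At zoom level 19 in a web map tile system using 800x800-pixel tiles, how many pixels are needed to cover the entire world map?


tiles per axis = 2^19 = 524288
total tiles = 524288^2 = 274877906944
pixels per axis = 524288 * 800 = 419430400
total pixels = 419430400^2 = 175921860444160000

175921860444160000 pixels


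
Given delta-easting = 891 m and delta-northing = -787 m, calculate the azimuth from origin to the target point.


az = atan2(891, -787) = 131.5 deg
adjusted to 0-360: 131.5 degrees

131.5 degrees


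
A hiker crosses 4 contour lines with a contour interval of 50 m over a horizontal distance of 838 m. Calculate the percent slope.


elevation change = 4 * 50 = 200 m
slope = 200 / 838 * 100 = 23.9%

23.9%


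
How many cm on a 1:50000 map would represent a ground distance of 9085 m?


map_cm = 9085 * 100 / 50000 = 18.17 cm

18.17 cm


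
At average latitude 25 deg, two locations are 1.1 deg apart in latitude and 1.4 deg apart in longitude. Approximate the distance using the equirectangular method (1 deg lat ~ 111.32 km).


dlat_km = 1.1 * 111.32 = 122.452
dlon_km = 1.4 * 111.32 * cos(25) ≈ 141.246
dist = sqrt(122.452^2 + 141.246^2) ≈ 186.9 km

186.9 km


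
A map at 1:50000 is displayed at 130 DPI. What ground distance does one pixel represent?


pixel_cm = 2.54 / 130 ≈ 0.019538 cm
ground = pixel_cm * 50000 / 100 = 2.54 * 50000 / (130 * 100) = 127000 / 13000 ≈ 9.77 m

9.77 m


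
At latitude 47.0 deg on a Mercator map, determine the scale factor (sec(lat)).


SF = 1 / cos(47.0) = 1 / 0.681998 = 1.466

1.466


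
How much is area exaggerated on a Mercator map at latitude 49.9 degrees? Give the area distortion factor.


area_distortion = 1/cos^2(49.9) = 2.41

2.41


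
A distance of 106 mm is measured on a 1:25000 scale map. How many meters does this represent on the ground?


ground = 106 mm * 25000 / 1000 = 2650.0 m

2650.0 m


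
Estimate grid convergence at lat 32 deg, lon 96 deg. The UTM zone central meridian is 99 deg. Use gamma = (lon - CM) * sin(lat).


gamma = (96 - 99) * sin(32) = -3 * 0.529919 = -1.59 degrees

-1.59 degrees


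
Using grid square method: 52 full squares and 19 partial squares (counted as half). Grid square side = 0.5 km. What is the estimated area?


effective squares = 52 + 19 * 0.5 = 61.5
area = 61.5 * 0.25 = 15.375 km^2

15.375 km^2


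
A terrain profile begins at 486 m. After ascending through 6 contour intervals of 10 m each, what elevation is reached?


elevation = 486 + 6 * 10 = 546 m

546 m


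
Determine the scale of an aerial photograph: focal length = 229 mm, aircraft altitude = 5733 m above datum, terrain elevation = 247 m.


scale = f / (H - h) = 229 mm / 5486 m = 229 / 5486000 = 1:23956

1:23956


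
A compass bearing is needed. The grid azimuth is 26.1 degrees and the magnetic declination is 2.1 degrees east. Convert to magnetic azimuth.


magnetic azimuth = grid azimuth - declination (east +ve)
mag_az = 26.1 - 2.1 = 24.0 degrees

24.0 degrees


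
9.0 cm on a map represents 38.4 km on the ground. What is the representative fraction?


ground = 38.4 km = 3840000 cm; RF denominator = ground / map = 3840000 / 9.0 ≈ 426667; RF = 1:426667

1:426667


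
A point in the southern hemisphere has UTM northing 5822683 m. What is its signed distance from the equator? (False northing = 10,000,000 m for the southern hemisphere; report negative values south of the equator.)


For southern: actual = 5822683 - 10000000 = -4177317 m

-4177317 m


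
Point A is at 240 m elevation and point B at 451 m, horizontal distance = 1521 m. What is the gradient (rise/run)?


gradient = (451 - 240) / 1521 = 211 / 1521 = 0.1387

0.1387


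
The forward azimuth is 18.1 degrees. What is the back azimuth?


back azimuth = (18.1 + 180) mod 360 = 198.1 degrees

198.1 degrees


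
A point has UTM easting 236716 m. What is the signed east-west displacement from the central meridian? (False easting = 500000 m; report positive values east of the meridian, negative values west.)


displacement = 236716 - 500000 = -263284 m

-263284 m


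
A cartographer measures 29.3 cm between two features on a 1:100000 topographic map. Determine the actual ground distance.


ground = 29.3 cm * 100000 / 100 = 29300.0 m = 29.3 km

29.3 km


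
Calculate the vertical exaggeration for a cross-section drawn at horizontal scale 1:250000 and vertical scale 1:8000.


VE = horizontal_scale / vertical_scale = 250000 / 8000 = 31.25

31.25x


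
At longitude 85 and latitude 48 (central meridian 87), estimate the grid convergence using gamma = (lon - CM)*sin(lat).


gamma = (85 - 87) * sin(48) = -2 * 0.743145 = -1.486 degrees

-1.486 degrees


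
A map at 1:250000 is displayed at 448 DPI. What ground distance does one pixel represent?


pixel_cm = 2.54 / 448 ≈ 0.00567 cm
ground = pixel_cm * 250000 / 100 = 2.54 * 250000 / (448 * 100) = 635000 / 44800 ≈ 14.17 m

14.17 m


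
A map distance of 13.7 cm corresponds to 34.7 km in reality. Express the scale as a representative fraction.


ground = 34.7 km = 3470000 cm; RF denominator = ground / map = 3470000 / 13.7 ≈ 253285; RF = 1:253285

1:253285


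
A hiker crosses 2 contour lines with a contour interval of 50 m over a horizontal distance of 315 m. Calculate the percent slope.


elevation change = 2 * 50 = 100 m
slope = 100 / 315 * 100 = 31.7%

31.7%


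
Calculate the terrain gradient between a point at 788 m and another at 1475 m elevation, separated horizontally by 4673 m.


gradient = (1475 - 788) / 4673 = 687 / 4673 = 0.147

0.147


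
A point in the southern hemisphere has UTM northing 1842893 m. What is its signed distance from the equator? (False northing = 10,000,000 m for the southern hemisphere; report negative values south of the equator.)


For southern: actual = 1842893 - 10000000 = -8157107 m

-8157107 m


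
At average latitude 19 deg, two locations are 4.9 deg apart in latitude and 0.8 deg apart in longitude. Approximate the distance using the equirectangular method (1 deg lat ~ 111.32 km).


dlat_km = 4.9 * 111.32 = 545.468
dlon_km = 0.8 * 111.32 * cos(19) ≈ 84.204
dist = sqrt(545.468^2 + 84.204^2) ≈ 551.9 km

551.9 km


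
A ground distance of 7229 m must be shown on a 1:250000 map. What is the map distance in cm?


map_cm = 7229 * 100 / 250000 = 2.8916 cm ≈ 2.89 cm

2.89 cm


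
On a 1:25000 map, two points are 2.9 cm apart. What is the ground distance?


ground = 2.9 cm * 25000 / 100 = 725.0 m

725.0 m


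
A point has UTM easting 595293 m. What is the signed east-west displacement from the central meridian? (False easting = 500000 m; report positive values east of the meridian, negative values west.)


displacement = 595293 - 500000 = 95293 m

95293 m


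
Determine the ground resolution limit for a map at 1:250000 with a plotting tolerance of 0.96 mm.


ground = 0.96 mm * 250000 / 1000 = 240.0 m

240.0 m


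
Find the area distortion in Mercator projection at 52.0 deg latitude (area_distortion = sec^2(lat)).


area_distortion = 1/cos^2(52.0) = 2.638

2.638


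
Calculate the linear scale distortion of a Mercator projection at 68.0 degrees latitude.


SF = 1 / cos(68.0) = 1 / 0.374607 = 2.669

2.669


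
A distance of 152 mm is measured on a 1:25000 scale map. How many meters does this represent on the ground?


ground = 152 mm * 25000 / 1000 = 3800.0 m

3800.0 m


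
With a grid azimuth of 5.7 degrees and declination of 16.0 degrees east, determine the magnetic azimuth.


magnetic azimuth = grid azimuth - declination (east +ve)
mag_az = 5.7 - 16.0 = 349.7 degrees

349.7 degrees


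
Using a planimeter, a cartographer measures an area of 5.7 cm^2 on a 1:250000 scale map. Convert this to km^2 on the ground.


ground_area = 5.7 * (250000/100)^2 = 35625000.0 m^2 = 35.625 km^2

35.625 km^2


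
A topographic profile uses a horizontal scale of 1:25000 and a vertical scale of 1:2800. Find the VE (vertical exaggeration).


VE = horizontal_scale / vertical_scale = 25000 / 2800 ≈ 8.9

8.9x


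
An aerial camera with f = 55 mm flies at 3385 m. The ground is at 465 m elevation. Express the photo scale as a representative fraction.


scale = f / (H - h) = 55 mm / 2920 m = 55 / 2920000 = 1:53091

1:53091


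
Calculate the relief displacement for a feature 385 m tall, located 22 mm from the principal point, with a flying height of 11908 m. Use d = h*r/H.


d = h * r / H = 385 * 22 / 11908 = 0.71 mm

0.71 mm


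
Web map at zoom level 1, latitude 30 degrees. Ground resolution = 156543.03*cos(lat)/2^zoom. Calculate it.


res = 156543.03 * cos(30) / 2^1 = 156543.03 * 0.8660254 / 2 = 67785.12 m/pixel

67785.12 m/pixel


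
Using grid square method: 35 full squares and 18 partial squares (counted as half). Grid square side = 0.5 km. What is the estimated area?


effective squares = 35 + 18 * 0.5 = 44.0
area = 44.0 * 0.25 = 11.0 km^2

11.0 km^2


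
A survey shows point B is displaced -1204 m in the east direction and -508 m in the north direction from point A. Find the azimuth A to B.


az = atan2(-1204, -508) = -112.9 deg
adjusted to 0-360: 247.1 degrees

247.1 degrees


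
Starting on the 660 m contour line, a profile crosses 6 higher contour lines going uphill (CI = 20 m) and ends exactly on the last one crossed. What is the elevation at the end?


elevation = 660 + 6 * 20 = 780 m

780 m


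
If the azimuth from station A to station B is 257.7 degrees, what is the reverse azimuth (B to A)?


back azimuth = (257.7 + 180) mod 360 = 77.7 degrees

77.7 degrees


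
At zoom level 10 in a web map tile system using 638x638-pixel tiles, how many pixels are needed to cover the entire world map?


tiles per axis = 2^10 = 1024
total tiles = 1024^2 = 1048576
pixels per axis = 1024 * 638 = 653312
total pixels = 653312^2 = 426816569344

426816569344 pixels


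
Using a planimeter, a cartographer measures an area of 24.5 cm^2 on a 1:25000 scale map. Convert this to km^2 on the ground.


ground_area = 24.5 * (25000/100)^2 = 1531250.0 m^2 = 1.53125 km^2 ≈ 1.531 km^2

1.531 km^2


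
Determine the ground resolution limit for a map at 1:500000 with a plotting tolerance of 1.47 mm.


ground = 1.47 mm * 500000 / 1000 = 735.0 m

735.0 m


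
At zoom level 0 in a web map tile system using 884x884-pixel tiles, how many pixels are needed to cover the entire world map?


tiles per axis = 2^0 = 1
total tiles = 1^2 = 1
pixels per axis = 1 * 884 = 884
total pixels = 884^2 = 781456

781456 pixels


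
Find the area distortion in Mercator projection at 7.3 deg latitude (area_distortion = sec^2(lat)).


area_distortion = 1/cos^2(7.3) = 1.016

1.016


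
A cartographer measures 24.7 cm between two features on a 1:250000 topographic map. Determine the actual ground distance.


ground = 24.7 cm * 250000 / 100 = 61750.0 m = 61.75 km

61.75 km


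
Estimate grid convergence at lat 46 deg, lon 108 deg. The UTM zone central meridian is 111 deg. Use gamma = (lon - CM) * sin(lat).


gamma = (108 - 111) * sin(46) = -3 * 0.71934 = -2.158 degrees

-2.158 degrees


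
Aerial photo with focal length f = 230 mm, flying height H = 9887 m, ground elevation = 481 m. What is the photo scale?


scale = f / (H - h) = 230 mm / 9406 m = 230 / 9406000 = 1:40896

1:40896


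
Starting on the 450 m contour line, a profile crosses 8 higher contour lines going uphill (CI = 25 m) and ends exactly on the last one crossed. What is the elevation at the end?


elevation = 450 + 8 * 25 = 650 m

650 m


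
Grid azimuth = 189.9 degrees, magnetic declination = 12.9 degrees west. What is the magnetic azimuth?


magnetic azimuth = grid azimuth - declination (east +ve)
mag_az = 189.9 - -12.9 = 202.8 degrees

202.8 degrees


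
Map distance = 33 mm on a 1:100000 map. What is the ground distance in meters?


ground = 33 mm * 100000 / 1000 = 3300.0 m

3300.0 m


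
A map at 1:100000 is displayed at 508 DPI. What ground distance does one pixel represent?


pixel_cm = 2.54 / 508 = 0.005 cm
ground = pixel_cm * 100000 / 100 = 2.54 * 100000 / (508 * 100) = 254000 / 50800 = 5.0 m

5.0 m


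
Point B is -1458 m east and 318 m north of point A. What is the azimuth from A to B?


az = atan2(-1458, 318) = -77.7 deg
adjusted to 0-360: 282.3 degrees

282.3 degrees


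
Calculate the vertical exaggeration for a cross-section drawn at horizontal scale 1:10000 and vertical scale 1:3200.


VE = horizontal_scale / vertical_scale = 10000 / 3200 = 3.125 ≈ 3.1

3.1x


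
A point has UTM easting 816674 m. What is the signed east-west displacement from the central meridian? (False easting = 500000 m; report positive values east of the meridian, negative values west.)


displacement = 816674 - 500000 = 316674 m

316674 m


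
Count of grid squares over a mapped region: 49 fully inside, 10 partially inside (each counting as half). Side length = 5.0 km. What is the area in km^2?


effective squares = 49 + 10 * 0.5 = 54.0
area = 54.0 * 25.0 = 1350.0 km^2

1350.0 km^2


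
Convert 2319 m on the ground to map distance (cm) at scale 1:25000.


map_cm = 2319 * 100 / 25000 = 9.276 cm ≈ 9.28 cm

9.28 cm


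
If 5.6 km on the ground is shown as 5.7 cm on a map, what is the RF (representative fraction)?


ground = 5.6 km = 560000 cm; RF denominator = ground / map = 560000 / 5.7 ≈ 98246; RF = 1:98246

1:98246


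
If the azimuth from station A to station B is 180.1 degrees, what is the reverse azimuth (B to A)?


back azimuth = (180.1 + 180) mod 360 = 0.1 degrees

0.1 degrees


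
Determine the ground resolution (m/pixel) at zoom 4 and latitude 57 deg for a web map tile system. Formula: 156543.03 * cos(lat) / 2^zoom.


res = 156543.03 * cos(57) / 2^4 = 156543.03 * 0.54463904 / 16 = 5328.72 m/pixel

5328.72 m/pixel


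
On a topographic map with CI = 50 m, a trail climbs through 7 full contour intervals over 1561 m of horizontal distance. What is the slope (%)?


elevation change = 7 * 50 = 350 m
slope = 350 / 1561 * 100 = 22.4%

22.4%


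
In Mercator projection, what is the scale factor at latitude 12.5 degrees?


SF = 1 / cos(12.5) = 1 / 0.976296 = 1.024

1.024


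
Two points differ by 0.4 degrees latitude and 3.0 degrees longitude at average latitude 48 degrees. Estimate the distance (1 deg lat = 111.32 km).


dlat_km = 0.4 * 111.32 = 44.528
dlon_km = 3.0 * 111.32 * cos(48) ≈ 223.463
dist = sqrt(44.528^2 + 223.463^2) ≈ 227.9 km

227.9 km


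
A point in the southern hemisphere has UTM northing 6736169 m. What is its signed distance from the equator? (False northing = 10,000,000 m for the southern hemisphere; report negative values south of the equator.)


For southern: actual = 6736169 - 10000000 = -3263831 m

-3263831 m


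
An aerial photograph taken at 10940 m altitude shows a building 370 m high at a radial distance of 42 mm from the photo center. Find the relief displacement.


d = h * r / H = 370 * 42 / 10940 = 1.42 mm

1.42 mm


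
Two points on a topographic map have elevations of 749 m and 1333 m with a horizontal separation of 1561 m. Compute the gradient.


gradient = (1333 - 749) / 1561 = 584 / 1561 = 0.3741

0.3741


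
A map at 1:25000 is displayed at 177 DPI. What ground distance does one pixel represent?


pixel_cm = 2.54 / 177 ≈ 0.01435 cm
ground = pixel_cm * 25000 / 100 = 2.54 * 25000 / (177 * 100) = 63500 / 17700 ≈ 3.59 m

3.59 m


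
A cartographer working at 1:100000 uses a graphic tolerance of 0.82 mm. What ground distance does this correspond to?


ground = 0.82 mm * 100000 / 1000 = 82.0 m

82.0 m


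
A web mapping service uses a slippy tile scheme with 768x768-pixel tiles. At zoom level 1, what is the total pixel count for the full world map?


tiles per axis = 2^1 = 2
total tiles = 2^2 = 4
pixels per axis = 2 * 768 = 1536
total pixels = 1536^2 = 2359296

2359296 pixels


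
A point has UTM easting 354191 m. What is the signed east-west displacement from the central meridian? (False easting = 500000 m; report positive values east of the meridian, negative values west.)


displacement = 354191 - 500000 = -145809 m

-145809 m


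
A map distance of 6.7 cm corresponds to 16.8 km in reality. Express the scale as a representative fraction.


ground = 16.8 km = 1680000 cm; RF denominator = ground / map = 1680000 / 6.7 ≈ 250746; RF = 1:250746

1:250746


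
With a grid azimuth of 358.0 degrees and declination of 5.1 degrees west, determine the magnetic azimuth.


magnetic azimuth = grid azimuth - declination (east +ve)
mag_az = 358.0 - -5.1 = 3.1 degrees

3.1 degrees


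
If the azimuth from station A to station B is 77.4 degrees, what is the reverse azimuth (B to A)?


back azimuth = (77.4 + 180) mod 360 = 257.4 degrees

257.4 degrees


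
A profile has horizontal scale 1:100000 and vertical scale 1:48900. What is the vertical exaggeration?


VE = horizontal_scale / vertical_scale = 100000 / 48900 ≈ 2.0

2.0x


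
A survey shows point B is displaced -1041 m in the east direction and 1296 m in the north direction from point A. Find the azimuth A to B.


az = atan2(-1041, 1296) = -38.8 deg
adjusted to 0-360: 321.2 degrees

321.2 degrees


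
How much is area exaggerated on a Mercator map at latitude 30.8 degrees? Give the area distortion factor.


area_distortion = 1/cos^2(30.8) = 1.355

1.355


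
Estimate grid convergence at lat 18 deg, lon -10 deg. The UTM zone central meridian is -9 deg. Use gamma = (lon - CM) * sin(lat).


gamma = (-10 - -9) * sin(18) = -1 * 0.309017 = -0.309 degrees

-0.309 degrees


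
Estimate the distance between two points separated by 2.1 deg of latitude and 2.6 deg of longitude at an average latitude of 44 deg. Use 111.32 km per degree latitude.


dlat_km = 2.1 * 111.32 = 233.772
dlon_km = 2.6 * 111.32 * cos(44) ≈ 208.2
dist = sqrt(233.772^2 + 208.2^2) ≈ 313.0 km

313.0 km


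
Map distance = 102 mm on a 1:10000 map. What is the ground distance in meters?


ground = 102 mm * 10000 / 1000 = 1020.0 m

1020.0 m


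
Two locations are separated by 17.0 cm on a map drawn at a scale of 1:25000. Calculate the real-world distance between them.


ground = 17.0 cm * 25000 / 100 = 4250.0 m = 4.25 km

4.25 km


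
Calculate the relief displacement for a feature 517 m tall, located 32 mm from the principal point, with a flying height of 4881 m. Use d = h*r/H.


d = h * r / H = 517 * 32 / 4881 = 3.39 mm

3.39 mm


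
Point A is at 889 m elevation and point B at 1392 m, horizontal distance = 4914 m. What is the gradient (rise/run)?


gradient = (1392 - 889) / 4914 = 503 / 4914 = 0.1024

0.1024


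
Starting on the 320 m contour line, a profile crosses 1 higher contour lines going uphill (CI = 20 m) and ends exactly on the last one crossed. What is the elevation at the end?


elevation = 320 + 1 * 20 = 340 m

340 m


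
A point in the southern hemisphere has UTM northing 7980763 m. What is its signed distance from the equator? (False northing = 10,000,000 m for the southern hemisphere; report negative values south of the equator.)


For southern: actual = 7980763 - 10000000 = -2019237 m

-2019237 m


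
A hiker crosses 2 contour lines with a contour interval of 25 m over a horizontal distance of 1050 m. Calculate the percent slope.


elevation change = 2 * 25 = 50 m
slope = 50 / 1050 * 100 = 4.8%

4.8%
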